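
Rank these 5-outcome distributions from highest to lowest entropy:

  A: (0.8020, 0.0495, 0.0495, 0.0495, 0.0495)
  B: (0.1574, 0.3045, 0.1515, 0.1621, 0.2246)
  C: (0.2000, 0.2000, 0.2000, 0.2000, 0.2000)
C > B > A

Key insight: Entropy is maximized by uniform distributions and minimized by concentrated distributions.

- Uniform distributions have maximum entropy log₂(5) = 2.3219 bits
- The more "peaked" or concentrated a distribution, the lower its entropy

Entropies:
  H(A) = 1.1139 bits
  H(B) = 2.2640 bits
  H(C) = 2.3219 bits

Ranking: C > B > A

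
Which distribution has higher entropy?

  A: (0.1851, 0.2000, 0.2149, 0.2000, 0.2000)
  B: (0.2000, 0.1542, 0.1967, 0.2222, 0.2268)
A

Both distributions are close to uniform, making this a harder comparison.

H(A) = 2.3203 bits
H(B) = 2.3095 bits

The distribution closer to uniform has higher entropy.
Answer: A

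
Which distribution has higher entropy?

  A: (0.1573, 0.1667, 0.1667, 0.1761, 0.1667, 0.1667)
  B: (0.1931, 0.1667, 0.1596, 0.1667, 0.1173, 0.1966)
A

Both distributions are close to uniform, making this a harder comparison.

H(A) = 2.5842 bits
H(B) = 2.5664 bits

The distribution closer to uniform has higher entropy.
Answer: A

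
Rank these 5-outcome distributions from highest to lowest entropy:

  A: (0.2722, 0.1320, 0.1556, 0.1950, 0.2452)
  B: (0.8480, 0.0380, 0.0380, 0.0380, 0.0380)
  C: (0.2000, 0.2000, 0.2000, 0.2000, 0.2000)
C > A > B

Key insight: Entropy is maximized by uniform distributions and minimized by concentrated distributions.

- Uniform distributions have maximum entropy log₂(5) = 2.3219 bits
- The more "peaked" or concentrated a distribution, the lower its entropy

Entropies:
  H(A) = 2.2714 bits
  H(B) = 0.9188 bits
  H(C) = 2.3219 bits

Ranking: C > A > B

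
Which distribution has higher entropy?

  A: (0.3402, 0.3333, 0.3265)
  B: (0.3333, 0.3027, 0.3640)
A

Both distributions are close to uniform, making this a harder comparison.

H(A) = 1.5848 bits
H(B) = 1.5809 bits

The distribution closer to uniform has higher entropy.
Answer: A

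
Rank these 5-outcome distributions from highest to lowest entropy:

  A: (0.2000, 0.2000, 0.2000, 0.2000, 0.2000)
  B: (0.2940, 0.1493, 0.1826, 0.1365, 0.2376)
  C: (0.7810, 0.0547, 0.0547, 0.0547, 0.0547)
A > B > C

Key insight: Entropy is maximized by uniform distributions and minimized by concentrated distributions.

- Uniform distributions have maximum entropy log₂(5) = 2.3219 bits
- The more "peaked" or concentrated a distribution, the lower its entropy

Entropies:
  H(A) = 2.3219 bits
  H(B) = 2.2617 bits
  H(C) = 1.1963 bits

Ranking: A > B > C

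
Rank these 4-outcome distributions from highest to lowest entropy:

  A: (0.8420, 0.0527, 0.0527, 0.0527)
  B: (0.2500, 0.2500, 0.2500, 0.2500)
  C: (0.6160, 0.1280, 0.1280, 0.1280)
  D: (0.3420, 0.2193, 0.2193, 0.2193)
B > D > C > A

Key insight: Entropy is maximized by uniform distributions and minimized by concentrated distributions.

Entropies:
  H(A) = 0.8799 bits
  H(B) = 2.0000 bits
  H(C) = 1.5694 bits
  H(D) = 1.9696 bits

Ranking: B > D > C > A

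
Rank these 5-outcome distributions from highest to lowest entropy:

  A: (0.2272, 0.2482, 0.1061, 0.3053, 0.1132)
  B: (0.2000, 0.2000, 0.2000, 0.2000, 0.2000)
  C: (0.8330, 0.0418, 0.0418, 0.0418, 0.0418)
B > A > C

Key insight: Entropy is maximized by uniform distributions and minimized by concentrated distributions.

- Uniform distributions have maximum entropy log₂(5) = 2.3219 bits
- The more "peaked" or concentrated a distribution, the lower its entropy

Entropies:
  H(A) = 2.2065 bits
  H(B) = 2.3219 bits
  H(C) = 0.9848 bits

Ranking: B > A > C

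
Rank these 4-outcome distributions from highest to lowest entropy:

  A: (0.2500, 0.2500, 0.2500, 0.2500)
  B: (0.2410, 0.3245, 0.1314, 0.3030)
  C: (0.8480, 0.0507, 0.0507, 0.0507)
A > B > C

Key insight: Entropy is maximized by uniform distributions and minimized by concentrated distributions.

- Uniform distributions have maximum entropy log₂(4) = 2.0000 bits
- The more "peaked" or concentrated a distribution, the lower its entropy

Entropies:
  H(A) = 2.0000 bits
  H(B) = 1.9284 bits
  H(C) = 0.8557 bits

Ranking: A > B > C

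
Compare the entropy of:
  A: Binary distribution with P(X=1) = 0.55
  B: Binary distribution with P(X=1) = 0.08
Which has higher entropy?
A

For binary distributions, entropy is maximized at p=0.5 and decreases as p moves toward 0 or 1.

H(A) = H(0.55) = 0.9928 bits
H(B) = H(0.08) = 0.4022 bits

Distribution A (p=0.55) is closer to uniform (p=0.5), so it has higher entropy.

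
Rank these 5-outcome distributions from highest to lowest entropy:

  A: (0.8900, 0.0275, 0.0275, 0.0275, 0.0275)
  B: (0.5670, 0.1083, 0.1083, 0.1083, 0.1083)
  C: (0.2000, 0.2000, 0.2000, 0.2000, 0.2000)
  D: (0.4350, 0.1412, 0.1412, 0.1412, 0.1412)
C > D > B > A

Key insight: Entropy is maximized by uniform distributions and minimized by concentrated distributions.

Entropies:
  H(A) = 0.7199 bits
  H(B) = 1.8530 bits
  H(C) = 2.3219 bits
  H(D) = 2.1178 bits

Ranking: C > D > B > A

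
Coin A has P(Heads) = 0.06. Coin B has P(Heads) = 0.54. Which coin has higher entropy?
B

For binary distributions, entropy is maximized at p=0.5 and decreases as p moves toward 0 or 1.

H(A) = H(0.06) = 0.3274 bits
H(B) = H(0.54) = 0.9954 bits

Distribution B (p=0.54) is closer to uniform (p=0.5), so it has higher entropy.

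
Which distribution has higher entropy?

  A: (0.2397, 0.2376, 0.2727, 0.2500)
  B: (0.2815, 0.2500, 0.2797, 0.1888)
A

Both distributions are close to uniform, making this a harder comparison.

H(A) = 1.9978 bits
H(B) = 1.9830 bits

The distribution closer to uniform has higher entropy.
Answer: A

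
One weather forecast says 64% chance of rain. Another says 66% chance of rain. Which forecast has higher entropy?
64% forecast

Treat each forecast as a Bernoulli distribution. Binary entropy is maximized at p=0.5 and falls off symmetrically toward 0 or 1. The 64% forecast is closer to 50%, so it is more uncertain. H(64%) ≈ 0.943 bits, H(66%) ≈ 0.925 bits.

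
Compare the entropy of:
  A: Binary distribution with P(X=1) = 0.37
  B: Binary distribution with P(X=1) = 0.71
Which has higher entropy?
A

For binary distributions, entropy is maximized at p=0.5 and decreases as p moves toward 0 or 1.

H(A) = H(0.37) = 0.9507 bits
H(B) = H(0.71) = 0.8687 bits

Distribution A (p=0.37) is closer to uniform (p=0.5), so it has higher entropy.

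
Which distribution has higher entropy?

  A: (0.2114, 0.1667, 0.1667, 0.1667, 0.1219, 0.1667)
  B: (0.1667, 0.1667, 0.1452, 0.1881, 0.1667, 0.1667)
B

Both distributions are close to uniform, making this a harder comparison.

H(A) = 2.5674 bits
H(B) = 2.5810 bits

The distribution closer to uniform has higher entropy.
Answer: B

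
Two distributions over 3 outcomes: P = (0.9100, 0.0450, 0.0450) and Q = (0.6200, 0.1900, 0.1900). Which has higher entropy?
Q

P is highly concentrated on one outcome (91%), making it nearly deterministic. Q spreads its mass more evenly (max 62%). The more spread-out distribution has higher entropy: H(P) ≈ 0.526 bits, H(Q) ≈ 1.338 bits.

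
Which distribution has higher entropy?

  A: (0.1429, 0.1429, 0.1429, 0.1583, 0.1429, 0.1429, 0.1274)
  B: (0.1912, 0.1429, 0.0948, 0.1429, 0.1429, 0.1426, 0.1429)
A

Both distributions are close to uniform, making this a harder comparison.

H(A) = 2.8049 bits
H(B) = 2.7834 bits

The distribution closer to uniform has higher entropy.
Answer: A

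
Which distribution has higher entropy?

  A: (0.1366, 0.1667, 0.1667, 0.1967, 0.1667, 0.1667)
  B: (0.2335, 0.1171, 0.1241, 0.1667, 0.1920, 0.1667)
A

Both distributions are close to uniform, making this a harder comparison.

H(A) = 2.5771 bits
H(B) = 2.5447 bits

The distribution closer to uniform has higher entropy.
Answer: A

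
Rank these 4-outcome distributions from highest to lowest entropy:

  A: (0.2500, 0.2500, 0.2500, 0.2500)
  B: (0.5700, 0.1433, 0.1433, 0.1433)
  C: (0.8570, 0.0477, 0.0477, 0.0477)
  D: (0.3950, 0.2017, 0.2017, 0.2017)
A > D > B > C

Key insight: Entropy is maximized by uniform distributions and minimized by concentrated distributions.

Entropies:
  H(A) = 2.0000 bits
  H(B) = 1.6673 bits
  H(C) = 0.8187 bits
  H(D) = 1.9269 bits

Ranking: A > D > B > C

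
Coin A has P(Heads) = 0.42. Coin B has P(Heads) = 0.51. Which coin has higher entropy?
B

For binary distributions, entropy is maximized at p=0.5 and decreases as p moves toward 0 or 1.

H(A) = H(0.42) = 0.9815 bits
H(B) = H(0.51) = 0.9997 bits

Distribution B (p=0.51) is closer to uniform (p=0.5), so it has higher entropy.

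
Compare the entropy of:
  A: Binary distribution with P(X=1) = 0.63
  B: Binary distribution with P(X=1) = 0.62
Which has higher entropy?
B

For binary distributions, entropy is maximized at p=0.5 and decreases as p moves toward 0 or 1.

H(A) = H(0.63) = 0.9507 bits
H(B) = H(0.62) = 0.9580 bits

Distribution B (p=0.62) is closer to uniform (p=0.5), so it has higher entropy.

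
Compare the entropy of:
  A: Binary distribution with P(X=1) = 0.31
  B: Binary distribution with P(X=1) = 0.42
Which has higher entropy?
B

For binary distributions, entropy is maximized at p=0.5 and decreases as p moves toward 0 or 1.

H(A) = H(0.31) = 0.8932 bits
H(B) = H(0.42) = 0.9815 bits

Distribution B (p=0.42) is closer to uniform (p=0.5), so it has higher entropy.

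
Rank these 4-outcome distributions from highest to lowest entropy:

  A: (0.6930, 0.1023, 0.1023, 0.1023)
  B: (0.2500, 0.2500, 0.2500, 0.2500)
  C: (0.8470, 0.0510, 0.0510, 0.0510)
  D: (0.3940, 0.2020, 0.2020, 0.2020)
B > D > A > C

Key insight: Entropy is maximized by uniform distributions and minimized by concentrated distributions.

Entropies:
  H(A) = 1.3763 bits
  H(B) = 2.0000 bits
  H(C) = 0.8598 bits
  H(D) = 1.9278 bits

Ranking: B > D > A > C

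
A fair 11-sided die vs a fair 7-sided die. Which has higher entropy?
11-sided die

Both are uniform distributions; for uniform over n outcomes, H = log₂(n). H(11-sided) = log₂(11) = 3.459 bits and H(7-sided) = log₂(7) = 2.807 bits. More outcomes in a uniform distribution means higher entropy.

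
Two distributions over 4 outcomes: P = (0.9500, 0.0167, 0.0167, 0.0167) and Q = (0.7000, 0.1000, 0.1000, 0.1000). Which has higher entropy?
Q

P is highly concentrated on one outcome (95%), making it nearly deterministic. Q spreads its mass more evenly (max 70%). The more spread-out distribution has higher entropy: H(P) ≈ 0.366 bits, H(Q) ≈ 1.357 bits.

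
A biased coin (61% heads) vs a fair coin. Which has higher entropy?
Fair coin

The fair coin is uniform (p=0.5), maximizing binary entropy at 1 bit. The biased coin has H(0.61) ≈ 0.965 bits — its outcome is more predictable, so its entropy is lower.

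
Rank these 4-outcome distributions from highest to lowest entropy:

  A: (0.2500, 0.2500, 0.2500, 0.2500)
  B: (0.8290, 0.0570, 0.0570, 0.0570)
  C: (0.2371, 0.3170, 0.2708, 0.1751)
A > C > B

Key insight: Entropy is maximized by uniform distributions and minimized by concentrated distributions.

- Uniform distributions have maximum entropy log₂(4) = 2.0000 bits
- The more "peaked" or concentrated a distribution, the lower its entropy

Entropies:
  H(A) = 2.0000 bits
  H(B) = 0.9310 bits
  H(C) = 1.9683 bits

Ranking: A > C > B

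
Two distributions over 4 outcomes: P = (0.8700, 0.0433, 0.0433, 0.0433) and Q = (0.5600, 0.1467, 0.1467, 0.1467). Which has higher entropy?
Q

P is highly concentrated on one outcome (87%), making it nearly deterministic. Q spreads its mass more evenly (max 56%). The more spread-out distribution has higher entropy: H(P) ≈ 0.763 bits, H(Q) ≈ 1.687 bits.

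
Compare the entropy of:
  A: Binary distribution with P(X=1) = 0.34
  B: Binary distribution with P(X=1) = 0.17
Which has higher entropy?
A

For binary distributions, entropy is maximized at p=0.5 and decreases as p moves toward 0 or 1.

H(A) = H(0.34) = 0.9248 bits
H(B) = H(0.17) = 0.6577 bits

Distribution A (p=0.34) is closer to uniform (p=0.5), so it has higher entropy.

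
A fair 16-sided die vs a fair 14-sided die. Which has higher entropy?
16-sided die

Both are uniform distributions; for uniform over n outcomes, H = log₂(n). H(16-sided) = log₂(16) = 4.000 bits and H(14-sided) = log₂(14) = 3.807 bits. More outcomes in a uniform distribution means higher entropy.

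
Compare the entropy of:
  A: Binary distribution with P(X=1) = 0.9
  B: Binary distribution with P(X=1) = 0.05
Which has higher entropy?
A

For binary distributions, entropy is maximized at p=0.5 and decreases as p moves toward 0 or 1.

H(A) = H(0.9) = 0.4690 bits
H(B) = H(0.05) = 0.2864 bits

Distribution A (p=0.9) is closer to uniform (p=0.5), so it has higher entropy.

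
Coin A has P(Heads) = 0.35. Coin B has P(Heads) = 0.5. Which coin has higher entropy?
B

For binary distributions, entropy is maximized at p=0.5 and decreases as p moves toward 0 or 1.

H(A) = H(0.35) = 0.9341 bits
H(B) = H(0.5) = 1.0000 bits

Distribution B (p=0.5) is closer to uniform (p=0.5), so it has higher entropy.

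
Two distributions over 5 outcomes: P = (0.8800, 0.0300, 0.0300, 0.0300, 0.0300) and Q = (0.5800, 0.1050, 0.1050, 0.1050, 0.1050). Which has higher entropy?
Q

P is highly concentrated on one outcome (88%), making it nearly deterministic. Q spreads its mass more evenly (max 58%). The more spread-out distribution has higher entropy: H(P) ≈ 0.769 bits, H(Q) ≈ 1.821 bits.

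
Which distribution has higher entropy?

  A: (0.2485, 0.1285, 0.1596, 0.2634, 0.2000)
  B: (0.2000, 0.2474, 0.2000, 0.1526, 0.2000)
B

Both distributions are close to uniform, making this a harder comparison.

H(A) = 2.2734 bits
H(B) = 2.3056 bits

The distribution closer to uniform has higher entropy.
Answer: B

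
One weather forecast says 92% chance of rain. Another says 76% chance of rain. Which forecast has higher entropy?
76% forecast

Treat each forecast as a Bernoulli distribution. Binary entropy is maximized at p=0.5 and falls off symmetrically toward 0 or 1. The 76% forecast is closer to 50%, so it is more uncertain. H(92%) ≈ 0.402 bits, H(76%) ≈ 0.795 bits.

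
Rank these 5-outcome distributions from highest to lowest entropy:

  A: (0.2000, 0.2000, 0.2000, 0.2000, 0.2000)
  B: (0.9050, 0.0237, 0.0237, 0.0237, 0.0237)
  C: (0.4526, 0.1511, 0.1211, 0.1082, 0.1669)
A > C > B

Key insight: Entropy is maximized by uniform distributions and minimized by concentrated distributions.

- Uniform distributions have maximum entropy log₂(5) = 2.3219 bits
- The more "peaked" or concentrated a distribution, the lower its entropy

Entropies:
  H(A) = 2.3219 bits
  H(B) = 0.6429 bits
  H(C) = 2.0767 bits

Ranking: A > C > B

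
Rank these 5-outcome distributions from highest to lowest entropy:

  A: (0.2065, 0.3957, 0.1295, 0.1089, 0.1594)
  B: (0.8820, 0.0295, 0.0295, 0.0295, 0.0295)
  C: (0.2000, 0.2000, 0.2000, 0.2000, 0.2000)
C > A > B

Key insight: Entropy is maximized by uniform distributions and minimized by concentrated distributions.

- Uniform distributions have maximum entropy log₂(5) = 2.3219 bits
- The more "peaked" or concentrated a distribution, the lower its entropy

Entropies:
  H(A) = 2.1518 bits
  H(B) = 0.7596 bits
  H(C) = 2.3219 bits

Ranking: C > A > B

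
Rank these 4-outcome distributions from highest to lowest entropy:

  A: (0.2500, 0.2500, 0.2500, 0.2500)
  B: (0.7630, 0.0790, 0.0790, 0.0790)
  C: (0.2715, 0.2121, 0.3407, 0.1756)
A > C > B

Key insight: Entropy is maximized by uniform distributions and minimized by concentrated distributions.

- Uniform distributions have maximum entropy log₂(4) = 2.0000 bits
- The more "peaked" or concentrated a distribution, the lower its entropy

Entropies:
  H(A) = 2.0000 bits
  H(B) = 1.1657 bits
  H(C) = 1.9552 bits

Ranking: A > C > B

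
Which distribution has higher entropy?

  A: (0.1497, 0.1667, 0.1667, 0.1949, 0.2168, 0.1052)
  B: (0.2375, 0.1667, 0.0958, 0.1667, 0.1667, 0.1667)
A

Both distributions are close to uniform, making this a harder comparison.

H(A) = 2.5516 bits
H(B) = 2.5401 bits

The distribution closer to uniform has higher entropy.
Answer: A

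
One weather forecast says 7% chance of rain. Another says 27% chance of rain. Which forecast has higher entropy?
27% forecast

Treat each forecast as a Bernoulli distribution. Binary entropy is maximized at p=0.5 and falls off symmetrically toward 0 or 1. The 27% forecast is closer to 50%, so it is more uncertain. H(7%) ≈ 0.366 bits, H(27%) ≈ 0.841 bits.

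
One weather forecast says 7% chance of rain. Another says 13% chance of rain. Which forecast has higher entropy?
13% forecast

Treat each forecast as a Bernoulli distribution. Binary entropy is maximized at p=0.5 and falls off symmetrically toward 0 or 1. The 13% forecast is closer to 50%, so it is more uncertain. H(7%) ≈ 0.366 bits, H(13%) ≈ 0.557 bits.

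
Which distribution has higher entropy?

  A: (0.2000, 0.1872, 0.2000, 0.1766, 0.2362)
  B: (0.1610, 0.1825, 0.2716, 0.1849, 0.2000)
A

Both distributions are close to uniform, making this a harder comparison.

H(A) = 2.3148 bits
H(B) = 2.2975 bits

The distribution closer to uniform has higher entropy.
Answer: A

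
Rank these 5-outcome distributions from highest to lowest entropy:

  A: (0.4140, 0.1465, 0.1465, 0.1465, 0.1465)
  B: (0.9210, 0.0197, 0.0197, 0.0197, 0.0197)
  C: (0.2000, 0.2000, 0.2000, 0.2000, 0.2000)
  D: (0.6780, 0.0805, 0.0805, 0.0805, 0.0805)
C > A > D > B

Key insight: Entropy is maximized by uniform distributions and minimized by concentrated distributions.

Entropies:
  H(A) = 2.1506 bits
  H(B) = 0.5566 bits
  H(C) = 2.3219 bits
  H(D) = 1.5505 bits

Ranking: C > A > D > B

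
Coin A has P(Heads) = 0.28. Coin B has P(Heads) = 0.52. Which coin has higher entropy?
B

For binary distributions, entropy is maximized at p=0.5 and decreases as p moves toward 0 or 1.

H(A) = H(0.28) = 0.8555 bits
H(B) = H(0.52) = 0.9988 bits

Distribution B (p=0.52) is closer to uniform (p=0.5), so it has higher entropy.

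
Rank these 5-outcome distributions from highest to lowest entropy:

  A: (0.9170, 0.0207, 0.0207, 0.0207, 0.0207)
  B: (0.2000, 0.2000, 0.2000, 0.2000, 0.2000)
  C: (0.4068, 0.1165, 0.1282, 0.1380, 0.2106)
B > C > A

Key insight: Entropy is maximized by uniform distributions and minimized by concentrated distributions.

- Uniform distributions have maximum entropy log₂(5) = 2.3219 bits
- The more "peaked" or concentrated a distribution, the lower its entropy

Entropies:
  H(A) = 0.5787 bits
  H(B) = 2.3219 bits
  H(C) = 2.1366 bits

Ranking: B > C > A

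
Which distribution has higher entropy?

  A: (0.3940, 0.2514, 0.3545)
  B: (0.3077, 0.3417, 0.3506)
B

Both distributions are close to uniform, making this a harder comparison.

H(A) = 1.5606 bits
H(B) = 1.5827 bits

The distribution closer to uniform has higher entropy.
Answer: B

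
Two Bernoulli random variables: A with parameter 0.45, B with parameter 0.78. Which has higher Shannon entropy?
A

For binary distributions, entropy is maximized at p=0.5 and decreases as p moves toward 0 or 1.

H(A) = H(0.45) = 0.9928 bits
H(B) = H(0.78) = 0.7602 bits

Distribution A (p=0.45) is closer to uniform (p=0.5), so it has higher entropy.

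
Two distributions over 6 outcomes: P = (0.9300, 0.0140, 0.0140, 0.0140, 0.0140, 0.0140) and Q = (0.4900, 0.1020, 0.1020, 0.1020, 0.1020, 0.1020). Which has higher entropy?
Q

P is highly concentrated on one outcome (93%), making it nearly deterministic. Q spreads its mass more evenly (max 49%). The more spread-out distribution has higher entropy: H(P) ≈ 0.528 bits, H(Q) ≈ 2.184 bits.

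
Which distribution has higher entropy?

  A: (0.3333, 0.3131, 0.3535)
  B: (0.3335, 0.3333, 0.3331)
B

Both distributions are close to uniform, making this a harder comparison.

H(A) = 1.5832 bits
H(B) = 1.5850 bits

The distribution closer to uniform has higher entropy.
Answer: B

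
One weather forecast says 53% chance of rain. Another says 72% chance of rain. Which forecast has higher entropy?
53% forecast

Treat each forecast as a Bernoulli distribution. Binary entropy is maximized at p=0.5 and falls off symmetrically toward 0 or 1. The 53% forecast is closer to 50%, so it is more uncertain. H(53%) ≈ 0.997 bits, H(72%) ≈ 0.855 bits.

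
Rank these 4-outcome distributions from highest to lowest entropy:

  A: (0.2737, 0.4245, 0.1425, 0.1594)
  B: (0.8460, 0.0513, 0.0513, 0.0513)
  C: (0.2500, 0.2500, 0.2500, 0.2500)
C > A > B

Key insight: Entropy is maximized by uniform distributions and minimized by concentrated distributions.

- Uniform distributions have maximum entropy log₂(4) = 2.0000 bits
- The more "peaked" or concentrated a distribution, the lower its entropy

Entropies:
  H(A) = 1.8591 bits
  H(B) = 0.8638 bits
  H(C) = 2.0000 bits

Ranking: C > A > B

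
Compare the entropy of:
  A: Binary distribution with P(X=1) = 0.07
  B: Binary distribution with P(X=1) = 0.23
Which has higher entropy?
B

For binary distributions, entropy is maximized at p=0.5 and decreases as p moves toward 0 or 1.

H(A) = H(0.07) = 0.3659 bits
H(B) = H(0.23) = 0.7780 bits

Distribution B (p=0.23) is closer to uniform (p=0.5), so it has higher entropy.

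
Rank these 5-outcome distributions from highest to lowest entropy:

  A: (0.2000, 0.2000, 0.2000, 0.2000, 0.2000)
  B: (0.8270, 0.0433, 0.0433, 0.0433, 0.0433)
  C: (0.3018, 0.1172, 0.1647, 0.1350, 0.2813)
A > C > B

Key insight: Entropy is maximized by uniform distributions and minimized by concentrated distributions.

- Uniform distributions have maximum entropy log₂(5) = 2.3219 bits
- The more "peaked" or concentrated a distribution, the lower its entropy

Entropies:
  H(A) = 2.3219 bits
  H(B) = 1.0105 bits
  H(C) = 2.2173 bits

Ranking: A > C > B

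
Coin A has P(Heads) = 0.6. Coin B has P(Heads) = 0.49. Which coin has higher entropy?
B

For binary distributions, entropy is maximized at p=0.5 and decreases as p moves toward 0 or 1.

H(A) = H(0.6) = 0.9710 bits
H(B) = H(0.49) = 0.9997 bits

Distribution B (p=0.49) is closer to uniform (p=0.5), so it has higher entropy.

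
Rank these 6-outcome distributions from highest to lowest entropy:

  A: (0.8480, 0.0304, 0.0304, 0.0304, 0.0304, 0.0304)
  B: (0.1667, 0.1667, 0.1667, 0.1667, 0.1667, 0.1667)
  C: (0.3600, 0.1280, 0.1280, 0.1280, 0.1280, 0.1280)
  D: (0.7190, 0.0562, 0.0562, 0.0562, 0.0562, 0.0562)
B > C > D > A

Key insight: Entropy is maximized by uniform distributions and minimized by concentrated distributions.

Entropies:
  H(A) = 0.9678 bits
  H(B) = 2.5850 bits
  H(C) = 2.4287 bits
  H(D) = 1.5093 bits

Ranking: B > C > D > A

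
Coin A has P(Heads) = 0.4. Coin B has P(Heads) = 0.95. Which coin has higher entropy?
A

For binary distributions, entropy is maximized at p=0.5 and decreases as p moves toward 0 or 1.

H(A) = H(0.4) = 0.9710 bits
H(B) = H(0.95) = 0.2864 bits

Distribution A (p=0.4) is closer to uniform (p=0.5), so it has higher entropy.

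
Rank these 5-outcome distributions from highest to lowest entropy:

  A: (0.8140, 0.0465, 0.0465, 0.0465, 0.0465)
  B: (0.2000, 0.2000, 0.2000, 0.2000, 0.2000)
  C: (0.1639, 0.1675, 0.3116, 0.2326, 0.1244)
B > C > A

Key insight: Entropy is maximized by uniform distributions and minimized by concentrated distributions.

- Uniform distributions have maximum entropy log₂(5) = 2.3219 bits
- The more "peaked" or concentrated a distribution, the lower its entropy

Entropies:
  H(A) = 1.0650 bits
  H(B) = 2.3219 bits
  H(C) = 2.2471 bits

Ranking: B > C > A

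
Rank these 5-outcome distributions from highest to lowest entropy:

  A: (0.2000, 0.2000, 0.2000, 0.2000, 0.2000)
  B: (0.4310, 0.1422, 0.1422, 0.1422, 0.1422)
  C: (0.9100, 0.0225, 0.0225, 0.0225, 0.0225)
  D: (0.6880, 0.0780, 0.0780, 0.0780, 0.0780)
A > B > D > C

Key insight: Entropy is maximized by uniform distributions and minimized by concentrated distributions.

Entropies:
  H(A) = 2.3219 bits
  H(B) = 2.1242 bits
  H(C) = 0.6165 bits
  H(D) = 1.5195 bits

Ranking: A > B > D > C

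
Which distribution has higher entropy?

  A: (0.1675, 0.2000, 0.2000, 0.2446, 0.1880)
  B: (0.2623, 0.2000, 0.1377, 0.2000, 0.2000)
A

Both distributions are close to uniform, making this a harder comparison.

H(A) = 2.3107 bits
H(B) = 2.2935 bits

The distribution closer to uniform has higher entropy.
Answer: A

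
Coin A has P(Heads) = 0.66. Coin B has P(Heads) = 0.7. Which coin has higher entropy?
A

For binary distributions, entropy is maximized at p=0.5 and decreases as p moves toward 0 or 1.

H(A) = H(0.66) = 0.9248 bits
H(B) = H(0.7) = 0.8813 bits

Distribution A (p=0.66) is closer to uniform (p=0.5), so it has higher entropy.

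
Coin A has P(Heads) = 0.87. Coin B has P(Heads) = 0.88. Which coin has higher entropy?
A

For binary distributions, entropy is maximized at p=0.5 and decreases as p moves toward 0 or 1.

H(A) = H(0.87) = 0.5574 bits
H(B) = H(0.88) = 0.5294 bits

Distribution A (p=0.87) is closer to uniform (p=0.5), so it has higher entropy.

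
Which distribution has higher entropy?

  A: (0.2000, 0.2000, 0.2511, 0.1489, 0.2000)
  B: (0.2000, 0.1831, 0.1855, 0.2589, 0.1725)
B

Both distributions are close to uniform, making this a harder comparison.

H(A) = 2.3029 bits
H(B) = 2.3058 bits

The distribution closer to uniform has higher entropy.
Answer: B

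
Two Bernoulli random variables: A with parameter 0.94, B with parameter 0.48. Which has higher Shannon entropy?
B

For binary distributions, entropy is maximized at p=0.5 and decreases as p moves toward 0 or 1.

H(A) = H(0.94) = 0.3274 bits
H(B) = H(0.48) = 0.9988 bits

Distribution B (p=0.48) is closer to uniform (p=0.5), so it has higher entropy.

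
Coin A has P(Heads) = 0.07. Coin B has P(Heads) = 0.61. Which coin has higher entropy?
B

For binary distributions, entropy is maximized at p=0.5 and decreases as p moves toward 0 or 1.

H(A) = H(0.07) = 0.3659 bits
H(B) = H(0.61) = 0.9648 bits

Distribution B (p=0.61) is closer to uniform (p=0.5), so it has higher entropy.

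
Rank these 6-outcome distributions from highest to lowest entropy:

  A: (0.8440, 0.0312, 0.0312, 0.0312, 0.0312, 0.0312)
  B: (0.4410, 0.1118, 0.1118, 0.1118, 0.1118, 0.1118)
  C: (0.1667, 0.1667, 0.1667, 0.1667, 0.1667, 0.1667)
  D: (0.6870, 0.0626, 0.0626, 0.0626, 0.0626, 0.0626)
C > B > D > A

Key insight: Entropy is maximized by uniform distributions and minimized by concentrated distributions.

Entropies:
  H(A) = 0.9869 bits
  H(B) = 2.2879 bits
  H(C) = 2.5850 bits
  H(D) = 1.6234 bits

Ranking: C > B > D > A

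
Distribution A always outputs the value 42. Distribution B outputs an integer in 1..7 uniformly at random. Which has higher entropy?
B

A is deterministic, so H(A) = 0. B is uniform over 7 outcomes, so H(B) = log₂(7) = 2.807 bits. Any distribution with genuine randomness has higher entropy than a deterministic one.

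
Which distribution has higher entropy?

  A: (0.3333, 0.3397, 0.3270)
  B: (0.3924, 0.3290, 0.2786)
A

Both distributions are close to uniform, making this a harder comparison.

H(A) = 1.5848 bits
H(B) = 1.5709 bits

The distribution closer to uniform has higher entropy.
Answer: A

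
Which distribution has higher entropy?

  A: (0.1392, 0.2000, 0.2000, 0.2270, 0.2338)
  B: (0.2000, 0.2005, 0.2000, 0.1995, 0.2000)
B

Both distributions are close to uniform, making this a harder comparison.

H(A) = 2.3005 bits
H(B) = 2.3219 bits

The distribution closer to uniform has higher entropy.
Answer: B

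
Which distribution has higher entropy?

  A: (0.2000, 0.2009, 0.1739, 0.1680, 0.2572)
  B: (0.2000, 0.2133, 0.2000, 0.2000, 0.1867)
B

Both distributions are close to uniform, making this a harder comparison.

H(A) = 2.3046 bits
H(B) = 2.3207 bits

The distribution closer to uniform has higher entropy.
Answer: B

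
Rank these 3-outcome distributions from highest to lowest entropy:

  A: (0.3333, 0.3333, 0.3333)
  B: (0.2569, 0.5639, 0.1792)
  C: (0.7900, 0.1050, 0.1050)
A > B > C

Key insight: Entropy is maximized by uniform distributions and minimized by concentrated distributions.

- Uniform distributions have maximum entropy log₂(3) = 1.5850 bits
- The more "peaked" or concentrated a distribution, the lower its entropy

Entropies:
  H(A) = 1.5850 bits
  H(B) = 1.4142 bits
  H(C) = 0.9515 bits

Ranking: A > B > C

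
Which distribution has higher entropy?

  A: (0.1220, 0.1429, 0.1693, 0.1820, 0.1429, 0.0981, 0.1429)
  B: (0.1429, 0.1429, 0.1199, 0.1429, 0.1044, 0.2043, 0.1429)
A

Both distributions are close to uniform, making this a harder comparison.

H(A) = 2.7832 bits
H(B) = 2.7795 bits

The distribution closer to uniform has higher entropy.
Answer: A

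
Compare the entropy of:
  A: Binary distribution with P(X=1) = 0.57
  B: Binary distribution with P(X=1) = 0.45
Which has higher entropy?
B

For binary distributions, entropy is maximized at p=0.5 and decreases as p moves toward 0 or 1.

H(A) = H(0.57) = 0.9858 bits
H(B) = H(0.45) = 0.9928 bits

Distribution B (p=0.45) is closer to uniform (p=0.5), so it has higher entropy.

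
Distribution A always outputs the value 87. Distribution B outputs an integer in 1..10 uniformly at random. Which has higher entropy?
B

A is deterministic, so H(A) = 0. B is uniform over 10 outcomes, so H(B) = log₂(10) = 3.322 bits. Any distribution with genuine randomness has higher entropy than a deterministic one.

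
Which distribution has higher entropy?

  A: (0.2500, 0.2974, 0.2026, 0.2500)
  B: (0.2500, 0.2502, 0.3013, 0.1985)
A

Both distributions are close to uniform, making this a harder comparison.

H(A) = 1.9870 bits
H(B) = 1.9846 bits

The distribution closer to uniform has higher entropy.
Answer: A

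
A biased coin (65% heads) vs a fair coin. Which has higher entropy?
Fair coin

The fair coin is uniform (p=0.5), maximizing binary entropy at 1 bit. The biased coin has H(0.65) ≈ 0.934 bits — its outcome is more predictable, so its entropy is lower.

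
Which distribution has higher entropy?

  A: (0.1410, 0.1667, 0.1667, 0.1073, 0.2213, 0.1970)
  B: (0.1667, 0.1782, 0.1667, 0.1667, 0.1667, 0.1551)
B

Both distributions are close to uniform, making this a harder comparison.

H(A) = 2.5491 bits
H(B) = 2.5838 bits

The distribution closer to uniform has higher entropy.
Answer: B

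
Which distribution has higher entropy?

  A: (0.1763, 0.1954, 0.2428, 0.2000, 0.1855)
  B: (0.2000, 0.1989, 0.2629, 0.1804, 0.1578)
A

Both distributions are close to uniform, making this a harder comparison.

H(A) = 2.3128 bits
H(B) = 2.3006 bits

The distribution closer to uniform has higher entropy.
Answer: A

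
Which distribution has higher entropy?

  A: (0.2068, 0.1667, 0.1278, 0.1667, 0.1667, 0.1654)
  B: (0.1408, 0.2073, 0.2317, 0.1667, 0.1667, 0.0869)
A

Both distributions are close to uniform, making this a harder comparison.

H(A) = 2.5714 bits
H(B) = 2.5255 bits

The distribution closer to uniform has higher entropy.
Answer: A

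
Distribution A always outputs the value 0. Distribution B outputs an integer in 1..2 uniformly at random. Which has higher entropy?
B

A is deterministic, so H(A) = 0. B is uniform over 2 outcomes, so H(B) = log₂(2) = 1.000 bits. Any distribution with genuine randomness has higher entropy than a deterministic one.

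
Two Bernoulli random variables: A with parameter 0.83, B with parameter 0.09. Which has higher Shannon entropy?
A

For binary distributions, entropy is maximized at p=0.5 and decreases as p moves toward 0 or 1.

H(A) = H(0.83) = 0.6577 bits
H(B) = H(0.09) = 0.4365 bits

Distribution A (p=0.83) is closer to uniform (p=0.5), so it has higher entropy.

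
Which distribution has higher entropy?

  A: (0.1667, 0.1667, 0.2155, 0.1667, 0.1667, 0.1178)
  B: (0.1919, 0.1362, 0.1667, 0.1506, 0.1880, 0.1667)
B

Both distributions are close to uniform, making this a harder comparison.

H(A) = 2.5640 bits
H(B) = 2.5750 bits

The distribution closer to uniform has higher entropy.
Answer: B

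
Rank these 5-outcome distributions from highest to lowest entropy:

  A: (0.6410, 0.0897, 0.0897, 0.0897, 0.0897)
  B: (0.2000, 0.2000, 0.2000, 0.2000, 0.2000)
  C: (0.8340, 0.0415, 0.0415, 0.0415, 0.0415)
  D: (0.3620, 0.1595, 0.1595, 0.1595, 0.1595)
B > D > A > C

Key insight: Entropy is maximized by uniform distributions and minimized by concentrated distributions.

Entropies:
  H(A) = 1.6598 bits
  H(B) = 2.3219 bits
  H(C) = 0.9805 bits
  H(D) = 2.2203 bits

Ranking: B > D > A > C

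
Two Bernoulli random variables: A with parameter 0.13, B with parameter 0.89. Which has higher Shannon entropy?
A

For binary distributions, entropy is maximized at p=0.5 and decreases as p moves toward 0 or 1.

H(A) = H(0.13) = 0.5574 bits
H(B) = H(0.89) = 0.4999 bits

Distribution A (p=0.13) is closer to uniform (p=0.5), so it has higher entropy.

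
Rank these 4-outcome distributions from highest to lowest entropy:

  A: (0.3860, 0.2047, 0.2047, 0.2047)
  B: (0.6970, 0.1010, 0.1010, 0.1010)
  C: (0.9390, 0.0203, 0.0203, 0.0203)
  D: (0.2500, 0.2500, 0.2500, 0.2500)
D > A > B > C

Key insight: Entropy is maximized by uniform distributions and minimized by concentrated distributions.

Entropies:
  H(A) = 1.9353 bits
  H(B) = 1.3652 bits
  H(C) = 0.4281 bits
  H(D) = 2.0000 bits

Ranking: D > A > B > C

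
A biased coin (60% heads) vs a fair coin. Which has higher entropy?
Fair coin

The fair coin is uniform (p=0.5), maximizing binary entropy at 1 bit. The biased coin has H(0.60) ≈ 0.971 bits — its outcome is more predictable, so its entropy is lower.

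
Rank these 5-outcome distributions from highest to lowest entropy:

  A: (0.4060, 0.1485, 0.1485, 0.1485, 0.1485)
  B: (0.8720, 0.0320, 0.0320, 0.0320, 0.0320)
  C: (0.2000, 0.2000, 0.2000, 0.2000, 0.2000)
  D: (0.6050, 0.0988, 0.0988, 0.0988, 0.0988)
C > A > D > B

Key insight: Entropy is maximized by uniform distributions and minimized by concentrated distributions.

Entropies:
  H(A) = 2.1624 bits
  H(B) = 0.8079 bits
  H(C) = 2.3219 bits
  H(D) = 1.7580 bits

Ranking: C > A > D > B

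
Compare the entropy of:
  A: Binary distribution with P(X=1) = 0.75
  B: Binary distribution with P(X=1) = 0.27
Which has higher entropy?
B

For binary distributions, entropy is maximized at p=0.5 and decreases as p moves toward 0 or 1.

H(A) = H(0.75) = 0.8113 bits
H(B) = H(0.27) = 0.8415 bits

Distribution B (p=0.27) is closer to uniform (p=0.5), so it has higher entropy.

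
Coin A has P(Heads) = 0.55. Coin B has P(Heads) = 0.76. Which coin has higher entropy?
A

For binary distributions, entropy is maximized at p=0.5 and decreases as p moves toward 0 or 1.

H(A) = H(0.55) = 0.9928 bits
H(B) = H(0.76) = 0.7950 bits

Distribution A (p=0.55) is closer to uniform (p=0.5), so it has higher entropy.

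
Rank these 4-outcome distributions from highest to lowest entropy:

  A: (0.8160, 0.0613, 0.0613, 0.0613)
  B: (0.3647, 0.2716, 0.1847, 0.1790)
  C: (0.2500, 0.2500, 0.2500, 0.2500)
C > B > A

Key insight: Entropy is maximized by uniform distributions and minimized by concentrated distributions.

- Uniform distributions have maximum entropy log₂(4) = 2.0000 bits
- The more "peaked" or concentrated a distribution, the lower its entropy

Entropies:
  H(A) = 0.9804 bits
  H(B) = 1.9357 bits
  H(C) = 2.0000 bits

Ranking: C > B > A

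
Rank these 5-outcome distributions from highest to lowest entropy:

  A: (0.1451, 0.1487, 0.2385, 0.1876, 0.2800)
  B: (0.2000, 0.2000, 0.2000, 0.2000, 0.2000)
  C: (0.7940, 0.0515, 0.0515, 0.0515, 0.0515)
B > A > C

Key insight: Entropy is maximized by uniform distributions and minimized by concentrated distributions.

- Uniform distributions have maximum entropy log₂(5) = 2.3219 bits
- The more "peaked" or concentrated a distribution, the lower its entropy

Entropies:
  H(A) = 2.2734 bits
  H(B) = 2.3219 bits
  H(C) = 1.1458 bits

Ranking: B > A > C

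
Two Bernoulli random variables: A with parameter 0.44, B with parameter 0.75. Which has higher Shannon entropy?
A

For binary distributions, entropy is maximized at p=0.5 and decreases as p moves toward 0 or 1.

H(A) = H(0.44) = 0.9896 bits
H(B) = H(0.75) = 0.8113 bits

Distribution A (p=0.44) is closer to uniform (p=0.5), so it has higher entropy.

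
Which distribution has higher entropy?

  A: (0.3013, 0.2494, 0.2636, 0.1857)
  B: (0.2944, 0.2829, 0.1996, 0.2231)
B

Both distributions are close to uniform, making this a harder comparison.

H(A) = 1.9793 bits
H(B) = 1.9816 bits

The distribution closer to uniform has higher entropy.
Answer: B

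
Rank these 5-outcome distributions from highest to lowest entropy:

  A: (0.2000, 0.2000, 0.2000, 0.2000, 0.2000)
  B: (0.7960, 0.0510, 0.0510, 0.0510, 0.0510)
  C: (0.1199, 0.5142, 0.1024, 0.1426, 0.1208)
A > C > B

Key insight: Entropy is maximized by uniform distributions and minimized by concentrated distributions.

- Uniform distributions have maximum entropy log₂(5) = 2.3219 bits
- The more "peaked" or concentrated a distribution, the lower its entropy

Entropies:
  H(A) = 2.3219 bits
  H(B) = 1.1379 bits
  H(C) = 1.9663 bits

Ranking: A > C > B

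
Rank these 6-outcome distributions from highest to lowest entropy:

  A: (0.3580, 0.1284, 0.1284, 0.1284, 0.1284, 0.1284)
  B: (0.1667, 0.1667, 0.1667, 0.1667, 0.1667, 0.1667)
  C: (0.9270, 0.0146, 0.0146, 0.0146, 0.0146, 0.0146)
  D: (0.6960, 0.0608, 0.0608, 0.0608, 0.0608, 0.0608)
B > A > D > C

Key insight: Entropy is maximized by uniform distributions and minimized by concentrated distributions.

Entropies:
  H(A) = 2.4317 bits
  H(B) = 2.5850 bits
  H(C) = 0.5465 bits
  H(D) = 1.5920 bits

Ranking: B > A > D > C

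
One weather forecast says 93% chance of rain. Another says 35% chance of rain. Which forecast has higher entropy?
35% forecast

Treat each forecast as a Bernoulli distribution. Binary entropy is maximized at p=0.5 and falls off symmetrically toward 0 or 1. The 35% forecast is closer to 50%, so it is more uncertain. H(93%) ≈ 0.366 bits, H(35%) ≈ 0.934 bits.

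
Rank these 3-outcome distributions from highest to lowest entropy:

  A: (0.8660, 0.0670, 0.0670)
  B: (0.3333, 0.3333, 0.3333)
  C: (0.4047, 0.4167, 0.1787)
B > C > A

Key insight: Entropy is maximized by uniform distributions and minimized by concentrated distributions.

- Uniform distributions have maximum entropy log₂(3) = 1.5850 bits
- The more "peaked" or concentrated a distribution, the lower its entropy

Entropies:
  H(A) = 0.7023 bits
  H(B) = 1.5850 bits
  H(C) = 1.4983 bits

Ranking: B > C > A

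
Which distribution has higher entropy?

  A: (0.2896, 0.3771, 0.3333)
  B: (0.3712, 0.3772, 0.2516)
A

Both distributions are close to uniform, making this a harder comparison.

H(A) = 1.5767 bits
H(B) = 1.5622 bits

The distribution closer to uniform has higher entropy.
Answer: A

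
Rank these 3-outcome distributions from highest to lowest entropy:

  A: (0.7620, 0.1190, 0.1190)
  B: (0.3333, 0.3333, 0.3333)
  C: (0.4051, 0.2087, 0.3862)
B > C > A

Key insight: Entropy is maximized by uniform distributions and minimized by concentrated distributions.

- Uniform distributions have maximum entropy log₂(3) = 1.5850 bits
- The more "peaked" or concentrated a distribution, the lower its entropy

Entropies:
  H(A) = 1.0297 bits
  H(B) = 1.5850 bits
  H(C) = 1.5300 bits

Ranking: B > C > A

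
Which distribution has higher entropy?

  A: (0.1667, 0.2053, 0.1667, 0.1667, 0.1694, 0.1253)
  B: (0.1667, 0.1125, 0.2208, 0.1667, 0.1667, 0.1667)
A

Both distributions are close to uniform, making this a harder comparison.

H(A) = 2.5708 bits
H(B) = 2.5591 bits

The distribution closer to uniform has higher entropy.
Answer: A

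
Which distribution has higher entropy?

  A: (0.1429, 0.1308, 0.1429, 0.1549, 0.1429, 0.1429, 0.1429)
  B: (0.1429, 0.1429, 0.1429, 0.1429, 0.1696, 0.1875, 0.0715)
A

Both distributions are close to uniform, making this a harder comparison.

H(A) = 2.8059 bits
H(B) = 2.7632 bits

The distribution closer to uniform has higher entropy.
Answer: A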